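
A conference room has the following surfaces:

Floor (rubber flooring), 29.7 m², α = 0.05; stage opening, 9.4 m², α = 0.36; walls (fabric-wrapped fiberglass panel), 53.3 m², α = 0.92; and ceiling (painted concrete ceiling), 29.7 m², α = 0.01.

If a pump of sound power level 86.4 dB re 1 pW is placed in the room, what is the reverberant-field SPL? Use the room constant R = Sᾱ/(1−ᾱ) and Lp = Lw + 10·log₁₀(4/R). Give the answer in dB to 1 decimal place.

72.5 dB

A = 54.202 sabins; S = 122.1 m².
ᾱ = 54.202/122.1 = 0.4439; R = Sᾱ/(1−ᾱ) = 54.202/(1−0.4439) = 97.468 m².
Lp = 86.4 + 10·log₁₀(4/97.468) = 86.4 + (-13.87) = 72.5 dB.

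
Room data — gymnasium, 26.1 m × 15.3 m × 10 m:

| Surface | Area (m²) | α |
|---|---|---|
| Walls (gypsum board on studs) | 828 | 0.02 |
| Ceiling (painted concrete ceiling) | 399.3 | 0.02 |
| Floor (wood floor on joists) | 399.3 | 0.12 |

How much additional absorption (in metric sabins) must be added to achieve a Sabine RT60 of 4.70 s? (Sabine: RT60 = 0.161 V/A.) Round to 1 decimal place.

Total absorption A₁ = 828*0.02 + 399.3*0.02 + 399.3*0.12
  = 16.560 + 7.986 + 47.916 = 72.462 m² sabins.
For T = 4.70 s, need A₂ = 0.161·V/T = 0.161·3993.3/4.70 = 136.792 sabins.
ΔA = A₂ − A₁ = 136.792 − 72.462 = 64.3 sabins.

64.3 sabins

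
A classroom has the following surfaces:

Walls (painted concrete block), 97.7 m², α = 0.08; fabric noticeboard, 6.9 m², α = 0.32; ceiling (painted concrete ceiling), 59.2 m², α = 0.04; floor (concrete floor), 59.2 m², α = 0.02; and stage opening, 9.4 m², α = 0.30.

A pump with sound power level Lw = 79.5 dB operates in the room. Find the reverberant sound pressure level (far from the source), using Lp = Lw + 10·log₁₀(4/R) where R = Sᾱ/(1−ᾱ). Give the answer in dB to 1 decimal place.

Σ(Sᵢαᵢ) = 97.7·0.08 + 6.9·0.32 + 59.2·0.04 + 59.2·0.02 + 9.4·0.30 = 16.396; total area S = 232.4 m².
ᾱ = 0.0706, so room constant R = A/(1−ᾱ) = 17.641 m².
Lp = 79.5 + 10·log₁₀(4/17.641) = 79.5 + (-6.44) = 73.1 dB.

73.1 dB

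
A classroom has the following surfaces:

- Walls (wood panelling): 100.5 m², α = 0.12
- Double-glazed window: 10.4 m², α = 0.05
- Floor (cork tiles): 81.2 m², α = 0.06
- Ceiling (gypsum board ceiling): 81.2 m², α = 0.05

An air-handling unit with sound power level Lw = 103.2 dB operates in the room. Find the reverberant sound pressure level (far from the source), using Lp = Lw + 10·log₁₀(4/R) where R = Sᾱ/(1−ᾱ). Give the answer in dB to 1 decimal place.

A = 21.512 sabins; S = 273.3 m².
ᾱ = 0.0787, so room constant R = A/(1−ᾱ) = 23.350 m².
Lp = Lw + 10 log₁₀(4/R) = 103.2 -7.66 = 95.5 dB.

95.5 dB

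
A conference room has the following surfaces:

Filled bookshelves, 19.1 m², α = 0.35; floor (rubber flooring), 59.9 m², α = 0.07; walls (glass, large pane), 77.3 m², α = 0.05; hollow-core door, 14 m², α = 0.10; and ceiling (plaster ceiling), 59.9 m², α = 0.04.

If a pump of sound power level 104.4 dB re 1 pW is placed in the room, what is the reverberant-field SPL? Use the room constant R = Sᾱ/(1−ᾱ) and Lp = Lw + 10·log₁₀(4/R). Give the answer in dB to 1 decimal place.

A = 18.539 sabins; S = 230.2 m².
ᾱ = 0.0805, so room constant R = A/(1−ᾱ) = 20.162 m².
Lp = 104.4 + 10·log₁₀(4/20.162) = 104.4 + (-7.02) = 97.4 dB.

97.4 dB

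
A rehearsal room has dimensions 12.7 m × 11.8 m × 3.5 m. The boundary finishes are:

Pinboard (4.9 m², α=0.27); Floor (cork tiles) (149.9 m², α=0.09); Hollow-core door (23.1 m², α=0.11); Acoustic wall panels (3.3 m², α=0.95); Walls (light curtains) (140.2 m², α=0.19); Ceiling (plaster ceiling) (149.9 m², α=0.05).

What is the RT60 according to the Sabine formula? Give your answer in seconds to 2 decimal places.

1.55 sec

Equivalent absorption area: A = 4.9·0.27 + 149.9·0.09 + 23.1·0.11 + 3.3·0.95 + 140.2·0.19 + 149.9·0.05 = 54.623 m².
V = 12.7·11.8·3.5 = 524.51 m³.
T = 0.161 V/A = 0.161·524.51/54.623 = 1.55 s.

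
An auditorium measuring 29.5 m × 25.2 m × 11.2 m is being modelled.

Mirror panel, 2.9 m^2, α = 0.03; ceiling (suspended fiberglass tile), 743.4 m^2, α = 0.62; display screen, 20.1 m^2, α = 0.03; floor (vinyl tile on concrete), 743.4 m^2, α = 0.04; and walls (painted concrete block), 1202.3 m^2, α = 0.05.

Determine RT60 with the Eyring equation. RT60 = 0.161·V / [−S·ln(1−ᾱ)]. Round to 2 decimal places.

S = Σ Sᵢ = 2712.1 m^2.
Absorption A = 2.9×0.03 + 743.4×0.62 + 20.1×0.03 + 743.4×0.04 + 1202.3×0.05 = 551.449 sabins.
ᾱ = 551.449 / 2712.1 = 0.2033.
Eyring denominator: −S ln(1−ᾱ) = 616.398.
V = 29.5 × 25.2 × 11.2 = 8326.08 m³.
RT60 = 0.161 × 8326.08 / 616.398 = 2.17 s.

2.17 s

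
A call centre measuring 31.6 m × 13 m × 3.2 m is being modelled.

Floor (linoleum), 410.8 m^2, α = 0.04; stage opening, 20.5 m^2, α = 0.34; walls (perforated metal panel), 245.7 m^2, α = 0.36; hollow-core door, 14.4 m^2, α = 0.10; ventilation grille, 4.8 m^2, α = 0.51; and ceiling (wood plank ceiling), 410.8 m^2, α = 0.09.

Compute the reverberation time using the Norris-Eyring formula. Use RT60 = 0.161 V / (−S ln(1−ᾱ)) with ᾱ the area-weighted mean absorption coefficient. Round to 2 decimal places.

Total surface area S = 410.8 + 20.5 + 245.7 + 14.4 + 4.8 + 410.8 = 1107.0 m^2.
Σ(Sᵢαᵢ) = 410.8·0.04 + 20.5·0.34 + 245.7·0.36 + 14.4·0.10 + 4.8·0.51 + 410.8·0.09 = 152.714.
ᾱ = 152.714 / 1107.0 = 0.1380.
Eyring denominator: −S ln(1−ᾱ) = 164.390.
V = 31.6 × 13 × 3.2 = 1314.56 m³.
T = 0.161·V/[−S·ln(1−ᾱ)] = 0.161·1314.56/164.390 = 1.29 s.

1.29 seconds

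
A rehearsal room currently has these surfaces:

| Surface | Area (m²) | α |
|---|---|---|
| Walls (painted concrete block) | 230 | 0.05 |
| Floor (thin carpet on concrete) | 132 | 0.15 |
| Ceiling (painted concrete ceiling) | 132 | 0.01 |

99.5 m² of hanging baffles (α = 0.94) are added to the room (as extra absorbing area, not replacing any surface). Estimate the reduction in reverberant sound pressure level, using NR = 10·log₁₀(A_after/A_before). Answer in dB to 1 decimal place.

Summing Sᵢαᵢ: 11.500 + 19.800 + 1.320 → A_before = 32.620 sabins.
Treatment contributes 99.5·0.94 = 93.530 sabins.
New total A_after = 126.150 sabins.
Reduction = 10 log₁₀(A_after/A_before) = 10 log₁₀(3.8673) = 5.9 dB.

5.9 dB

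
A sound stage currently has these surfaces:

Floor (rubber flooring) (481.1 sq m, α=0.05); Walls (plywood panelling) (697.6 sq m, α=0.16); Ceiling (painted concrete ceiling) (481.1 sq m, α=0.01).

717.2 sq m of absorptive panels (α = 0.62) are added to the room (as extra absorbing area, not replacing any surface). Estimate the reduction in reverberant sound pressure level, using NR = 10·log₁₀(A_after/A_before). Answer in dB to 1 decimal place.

6.2 dB

Equivalent absorption area: A_before = 481.1×0.05 + 697.6×0.16 + 481.1×0.01 = 140.482 sq m.
Added absorption = 717.2 × 0.62 = 444.664 sabins.
A_after = 140.482 + 444.664 = 585.146 sabins.
NR = 10·log₁₀(585.146/140.482) = 6.2 dB.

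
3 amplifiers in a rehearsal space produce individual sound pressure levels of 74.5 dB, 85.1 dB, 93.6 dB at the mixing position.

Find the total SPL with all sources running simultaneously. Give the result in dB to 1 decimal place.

Σ 10^(Lᵢ/10) = 2.643e+09.
L_total = 10·log₁₀(2.643e+09) = 94.2 dB.

94.2 dB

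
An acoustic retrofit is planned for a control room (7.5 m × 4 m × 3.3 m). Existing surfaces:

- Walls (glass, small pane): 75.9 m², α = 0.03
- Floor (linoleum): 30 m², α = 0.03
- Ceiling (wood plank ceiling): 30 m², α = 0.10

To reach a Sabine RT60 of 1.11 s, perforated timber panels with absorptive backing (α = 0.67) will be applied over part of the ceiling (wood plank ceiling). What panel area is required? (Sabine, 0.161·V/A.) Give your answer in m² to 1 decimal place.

Summing Sᵢαᵢ: 2.277 + 0.900 + 3.000 → A₁ = 6.177 sabins.
Required A₂ = 0.161·99/1.11 = 14.359 sabins.
Absorption to add: 14.359 − 6.177 = 8.182 sabins.
Net gain per m²: Δα = 0.67 − 0.10 = 0.57.
Area = ΔA/Δα = 8.182/0.57 = 14.4 m².

14.4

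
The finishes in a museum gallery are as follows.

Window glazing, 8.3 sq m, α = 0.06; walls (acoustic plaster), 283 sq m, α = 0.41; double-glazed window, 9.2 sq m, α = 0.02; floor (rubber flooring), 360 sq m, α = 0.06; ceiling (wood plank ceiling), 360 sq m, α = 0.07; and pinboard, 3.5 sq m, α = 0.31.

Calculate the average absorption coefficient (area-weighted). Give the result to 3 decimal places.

0.161

S = Σ Sᵢ = 8.3 + 283 + 9.2 + 360 + 360 + 3.5 = 1024.0 sq m.
Weighted sum Σ Sα = 164.597.
ᾱ = A/S = 0.161.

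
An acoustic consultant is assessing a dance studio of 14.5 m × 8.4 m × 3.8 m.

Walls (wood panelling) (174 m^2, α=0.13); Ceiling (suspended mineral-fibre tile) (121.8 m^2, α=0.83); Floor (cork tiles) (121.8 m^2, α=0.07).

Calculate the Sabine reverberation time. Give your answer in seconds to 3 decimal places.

Summing Sᵢαᵢ: 22.620 + 101.094 + 8.526 → A = 132.240 sabins.
V = 14.5·8.4·3.8 = 462.84 m³.
T = 0.161 V/A = 0.161·462.84/132.240 = 0.564 s.

0.564 seconds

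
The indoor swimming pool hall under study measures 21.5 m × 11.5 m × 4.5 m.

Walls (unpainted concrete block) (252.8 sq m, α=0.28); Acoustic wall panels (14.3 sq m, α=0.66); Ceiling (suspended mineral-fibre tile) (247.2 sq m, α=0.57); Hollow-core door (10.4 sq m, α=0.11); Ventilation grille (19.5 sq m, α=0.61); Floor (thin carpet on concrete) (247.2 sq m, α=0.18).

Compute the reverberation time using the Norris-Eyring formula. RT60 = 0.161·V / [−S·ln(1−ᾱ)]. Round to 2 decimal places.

S = Σ Sᵢ = 791.4 sq m.
Absorption A = 252.8·0.28 + 14.3·0.66 + 247.2·0.57 + 10.4·0.11 + 19.5·0.61 + 247.2·0.18 = 278.661 sabins.
Mean coefficient ᾱ = A/S = 0.3521.
Eyring denominator: −S ln(1−ᾱ) = 343.483.
V = 21.5 × 11.5 × 4.5 = 1112.625 m³.
T = 0.161·V/[−S·ln(1−ᾱ)] = 0.161·1112.625/343.483 = 0.52 s.

0.52 s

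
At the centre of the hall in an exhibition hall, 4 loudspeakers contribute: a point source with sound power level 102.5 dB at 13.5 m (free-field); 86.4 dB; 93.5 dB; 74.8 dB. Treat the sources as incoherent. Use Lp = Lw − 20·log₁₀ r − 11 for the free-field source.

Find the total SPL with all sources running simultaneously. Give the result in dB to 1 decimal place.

94.3 dB

Source at 13.5 m: Lp = 102.5 − 20·log₁₀(13.5) − 11 = 68.9 dB.
Σ 10^(Lᵢ/10) = 2.713e+09.
Back to dB: 10·log₁₀ Σ = 94.3 dB.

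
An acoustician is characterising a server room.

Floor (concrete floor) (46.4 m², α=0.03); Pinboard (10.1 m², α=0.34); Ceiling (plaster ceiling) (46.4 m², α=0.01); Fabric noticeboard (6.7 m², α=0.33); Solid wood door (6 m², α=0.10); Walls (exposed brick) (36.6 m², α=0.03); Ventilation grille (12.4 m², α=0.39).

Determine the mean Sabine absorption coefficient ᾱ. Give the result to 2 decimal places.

0.09

Total surface area S = 164.6 m².
Weighted sum Σ Sα = 14.035.
ᾱ = A/S = 0.09.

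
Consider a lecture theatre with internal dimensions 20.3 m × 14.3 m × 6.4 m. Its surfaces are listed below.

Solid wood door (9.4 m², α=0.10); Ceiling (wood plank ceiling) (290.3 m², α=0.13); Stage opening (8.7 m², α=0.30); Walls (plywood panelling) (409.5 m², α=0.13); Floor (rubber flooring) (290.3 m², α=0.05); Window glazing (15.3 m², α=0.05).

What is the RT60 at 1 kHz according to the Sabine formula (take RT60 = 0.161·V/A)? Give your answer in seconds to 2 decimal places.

A = Σ Sᵢαᵢ = 9.4*0.10 + 290.3*0.13 + 8.7*0.30 + 409.5*0.13 + 290.3*0.05 + 15.3*0.05 = 109.804 sabins.
Volume V = 20.3 × 14.3 × 6.4 = 1857.856 m³.
T = 0.161 V/A = 0.161·1857.856/109.804 = 2.72 s.

2.72 seconds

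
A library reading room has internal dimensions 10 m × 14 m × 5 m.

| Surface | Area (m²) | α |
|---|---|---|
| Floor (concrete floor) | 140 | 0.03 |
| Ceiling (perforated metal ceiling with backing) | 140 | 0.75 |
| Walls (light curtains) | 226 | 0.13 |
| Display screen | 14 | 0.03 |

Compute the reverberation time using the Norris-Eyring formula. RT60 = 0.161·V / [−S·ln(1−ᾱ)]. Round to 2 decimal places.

S = Σ Sᵢ = 520.0 m².
Absorption A = 140·0.03 + 140·0.75 + 226·0.13 + 14·0.03 = 139.000 sabins.
Mean coefficient ᾱ = A/S = 0.2673.
−S·ln(1−ᾱ) = −520.0 × ln(1 − 0.2673) = 161.730.
V = 10 × 14 × 5 = 700 m³.
T = 0.161·V/[−S·ln(1−ᾱ)] = 0.161·700/161.730 = 0.70 s.

0.70 s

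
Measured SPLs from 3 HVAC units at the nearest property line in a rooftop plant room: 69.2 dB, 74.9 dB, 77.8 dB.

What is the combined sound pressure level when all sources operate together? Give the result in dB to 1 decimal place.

80.0 dB

Sum in the linear (power) domain: Σ 10^(Lᵢ/10) = 10^(69.2/10) + 10^(74.9/10) + 10^(77.8/10) = 9.948e+07.
L_total = 10·log₁₀(9.948e+07) = 80.0 dB.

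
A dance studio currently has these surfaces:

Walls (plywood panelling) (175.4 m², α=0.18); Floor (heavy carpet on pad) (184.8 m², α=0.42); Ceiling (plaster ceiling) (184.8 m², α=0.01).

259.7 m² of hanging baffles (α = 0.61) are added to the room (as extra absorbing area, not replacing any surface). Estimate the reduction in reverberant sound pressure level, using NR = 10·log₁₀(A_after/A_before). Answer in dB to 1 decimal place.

A_before = Σ Sᵢαᵢ = 175.4·0.18 + 184.8·0.42 + 184.8·0.01 = 111.036 sabins.
Added absorption = 259.7 × 0.61 = 158.417 sabins.
A_after = 111.036 + 158.417 = 269.453 sabins.
Reduction = 10 log₁₀(A_after/A_before) = 10 log₁₀(2.4267) = 3.9 dB.

3.9 dB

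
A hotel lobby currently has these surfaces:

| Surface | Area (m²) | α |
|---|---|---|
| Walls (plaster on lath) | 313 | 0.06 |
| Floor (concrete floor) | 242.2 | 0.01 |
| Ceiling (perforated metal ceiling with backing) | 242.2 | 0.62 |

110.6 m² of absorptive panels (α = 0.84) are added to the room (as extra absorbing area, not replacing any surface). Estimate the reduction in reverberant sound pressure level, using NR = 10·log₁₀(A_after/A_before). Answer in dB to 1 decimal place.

Equivalent absorption area: A_before = 313*0.06 + 242.2*0.01 + 242.2*0.62 = 171.366 m².
Treatment contributes 110.6·0.84 = 92.904 sabins.
New total A_after = 264.270 sabins.
NR = 10·log₁₀(264.270/171.366) = 1.9 dB.

1.9 dB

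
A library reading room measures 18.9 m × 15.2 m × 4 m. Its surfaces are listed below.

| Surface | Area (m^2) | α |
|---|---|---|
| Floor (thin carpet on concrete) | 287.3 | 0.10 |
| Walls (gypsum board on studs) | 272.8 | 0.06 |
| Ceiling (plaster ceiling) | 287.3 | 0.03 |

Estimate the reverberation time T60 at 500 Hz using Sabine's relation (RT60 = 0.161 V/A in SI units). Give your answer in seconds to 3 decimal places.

A = Σ Sᵢαᵢ = 287.3·0.10 + 272.8·0.06 + 287.3·0.03 = 53.717 sabins.
V = 18.9·15.2·4 = 1149.12 m³.
RT60 = 0.161 · V / A = 0.161 × 1149.12 / 53.717 = 3.444 s.

3.444 s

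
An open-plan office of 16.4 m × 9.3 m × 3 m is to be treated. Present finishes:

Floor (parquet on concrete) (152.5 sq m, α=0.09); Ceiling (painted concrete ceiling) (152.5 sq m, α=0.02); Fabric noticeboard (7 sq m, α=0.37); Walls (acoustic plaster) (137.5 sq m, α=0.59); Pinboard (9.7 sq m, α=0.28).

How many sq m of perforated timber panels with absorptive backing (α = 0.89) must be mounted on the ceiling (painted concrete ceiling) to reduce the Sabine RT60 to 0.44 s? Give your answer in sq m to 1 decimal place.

73.8

Equivalent absorption area: A₁ = 152.5*0.09 + 152.5*0.02 + 7*0.37 + 137.5*0.59 + 9.7*0.28 = 103.206 sq m.
Required A₂ = 0.161·457.56/0.44 = 167.425 sabins.
Absorption to add: 167.425 − 103.206 = 64.219 sabins.
Each sq m of panel replacing the ceiling (painted concrete ceiling) adds (0.89 − 0.02) = 0.87 sabins.
Panel area = 64.219 / 0.87 = 73.8 sq m.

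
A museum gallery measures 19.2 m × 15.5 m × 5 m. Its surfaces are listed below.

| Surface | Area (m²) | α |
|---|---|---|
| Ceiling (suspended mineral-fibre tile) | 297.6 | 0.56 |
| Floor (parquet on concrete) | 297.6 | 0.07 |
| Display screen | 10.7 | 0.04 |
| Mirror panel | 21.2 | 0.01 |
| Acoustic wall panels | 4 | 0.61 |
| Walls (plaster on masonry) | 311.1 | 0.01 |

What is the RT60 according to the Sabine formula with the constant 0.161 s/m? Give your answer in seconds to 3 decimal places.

Equivalent absorption area: A = 297.6*0.56 + 297.6*0.07 + 10.7*0.04 + 21.2*0.01 + 4*0.61 + 311.1*0.01 = 193.679 m².
Room volume: 1488 m³.
RT60 = 0.161 · V / A = 0.161 × 1488 / 193.679 = 1.237 s.

1.237 s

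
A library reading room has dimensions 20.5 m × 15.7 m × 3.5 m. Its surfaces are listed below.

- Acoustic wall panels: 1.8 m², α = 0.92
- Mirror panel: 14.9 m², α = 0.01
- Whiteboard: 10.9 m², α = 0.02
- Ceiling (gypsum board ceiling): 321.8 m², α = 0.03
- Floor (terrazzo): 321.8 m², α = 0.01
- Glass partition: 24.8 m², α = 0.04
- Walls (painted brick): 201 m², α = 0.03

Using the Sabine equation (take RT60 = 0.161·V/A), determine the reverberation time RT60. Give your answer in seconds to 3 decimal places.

8.275 sec

A = Σ Sᵢαᵢ = 1.8·0.92 + 14.9·0.01 + 10.9·0.02 + 321.8·0.03 + 321.8·0.01 + 24.8·0.04 + 201·0.03 = 21.917 sabins.
Volume V = 20.5 × 15.7 × 3.5 = 1126.475 m³.
RT60 = 0.161 · V / A = 0.161 × 1126.475 / 21.917 = 8.275 s.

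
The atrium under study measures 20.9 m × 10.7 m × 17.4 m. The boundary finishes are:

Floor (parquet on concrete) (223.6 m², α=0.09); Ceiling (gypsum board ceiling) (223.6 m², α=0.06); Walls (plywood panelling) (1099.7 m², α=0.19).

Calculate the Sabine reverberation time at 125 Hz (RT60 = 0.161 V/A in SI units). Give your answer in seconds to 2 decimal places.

2.58 sec

Summing Sᵢαᵢ: 20.124 + 13.416 + 208.943 → A = 242.483 sabins.
Volume V = 20.9 × 10.7 × 17.4 = 3891.162 m³.
RT60 = 0.161 · V / A = 0.161 × 3891.162 / 242.483 = 2.58 s.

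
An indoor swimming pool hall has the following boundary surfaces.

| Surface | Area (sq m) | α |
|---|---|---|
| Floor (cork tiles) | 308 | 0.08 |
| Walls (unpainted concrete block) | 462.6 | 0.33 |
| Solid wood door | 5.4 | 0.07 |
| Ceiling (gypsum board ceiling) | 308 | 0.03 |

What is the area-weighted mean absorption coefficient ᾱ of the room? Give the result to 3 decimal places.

0.172

Total surface area S = 1084.0 sq m.
A = 308×0.08 + 462.6×0.33 + 5.4×0.07 + 308×0.03 = 186.916 sabins.
ᾱ = A/S = 0.172.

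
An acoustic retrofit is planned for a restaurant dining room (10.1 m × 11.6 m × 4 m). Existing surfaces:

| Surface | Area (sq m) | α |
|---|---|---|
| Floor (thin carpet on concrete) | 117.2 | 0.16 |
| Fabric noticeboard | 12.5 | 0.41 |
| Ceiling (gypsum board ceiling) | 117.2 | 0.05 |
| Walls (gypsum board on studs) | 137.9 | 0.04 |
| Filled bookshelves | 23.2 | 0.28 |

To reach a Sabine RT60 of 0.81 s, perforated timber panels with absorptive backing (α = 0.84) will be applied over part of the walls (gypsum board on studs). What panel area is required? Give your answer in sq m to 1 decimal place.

Equivalent absorption area: A₁ = 117.2*0.16 + 12.5*0.41 + 117.2*0.05 + 137.9*0.04 + 23.2*0.28 = 41.749 sq m.
Required A₂ = 0.161·468.64/0.81 = 93.149 sabins.
ΔA needed = 93.149 − 41.749 = 51.400 sabins.
Each sq m of panel replacing the walls (gypsum board on studs) adds (0.84 − 0.04) = 0.80 sabins.
Area = ΔA/Δα = 51.400/0.80 = 64.3 sq m.

64.3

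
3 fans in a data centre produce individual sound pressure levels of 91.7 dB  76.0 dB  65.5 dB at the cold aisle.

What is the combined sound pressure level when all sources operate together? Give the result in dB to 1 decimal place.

91.8 dB

Σ 10^(Lᵢ/10) = 1.522e+09.
L_total = 10·log₁₀(1.522e+09) = 91.8 dB.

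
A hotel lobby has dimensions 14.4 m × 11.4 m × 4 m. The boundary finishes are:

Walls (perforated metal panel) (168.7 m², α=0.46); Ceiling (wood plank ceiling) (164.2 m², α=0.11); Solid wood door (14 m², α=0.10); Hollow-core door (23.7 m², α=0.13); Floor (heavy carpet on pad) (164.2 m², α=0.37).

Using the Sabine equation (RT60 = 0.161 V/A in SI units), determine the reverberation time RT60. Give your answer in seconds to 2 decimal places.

0.66 s

A = Σ Sᵢαᵢ = 168.7×0.46 + 164.2×0.11 + 14×0.10 + 23.7×0.13 + 164.2×0.37 = 160.899 sabins.
Room volume: 656.64 m³.
RT60 = 0.161 · V / A = 0.161 × 656.64 / 160.899 = 0.66 s.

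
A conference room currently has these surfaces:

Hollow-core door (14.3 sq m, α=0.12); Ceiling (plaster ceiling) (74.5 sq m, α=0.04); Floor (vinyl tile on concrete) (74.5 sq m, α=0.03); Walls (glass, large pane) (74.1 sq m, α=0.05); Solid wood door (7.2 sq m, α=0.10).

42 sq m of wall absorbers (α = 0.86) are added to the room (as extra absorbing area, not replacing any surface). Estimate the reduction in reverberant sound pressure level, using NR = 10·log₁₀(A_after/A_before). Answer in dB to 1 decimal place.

Equivalent absorption area: A_before = 14.3*0.12 + 74.5*0.04 + 74.5*0.03 + 74.1*0.05 + 7.2*0.10 = 11.356 sq m.
Treatment contributes 42·0.86 = 36.120 sabins.
A_after = 11.356 + 36.120 = 47.476 sabins.
Reduction = 10 log₁₀(A_after/A_before) = 10 log₁₀(4.1807) = 6.2 dB.

6.2 dB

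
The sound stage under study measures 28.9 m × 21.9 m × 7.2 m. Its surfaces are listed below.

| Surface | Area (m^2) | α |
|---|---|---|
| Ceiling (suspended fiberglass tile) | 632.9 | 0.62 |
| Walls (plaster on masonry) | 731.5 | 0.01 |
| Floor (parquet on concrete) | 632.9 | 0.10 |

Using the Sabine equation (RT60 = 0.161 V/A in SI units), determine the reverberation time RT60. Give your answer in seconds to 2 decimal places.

Total absorption A = 632.9·0.62 + 731.5·0.01 + 632.9·0.10
  = 392.398 + 7.315 + 63.290 = 463.003 m^2 sabins.
V = 28.9·21.9·7.2 = 4556.952 m³.
RT60 = 0.161 · V / A = 0.161 × 4556.952 / 463.003 = 1.58 s.

1.58 seconds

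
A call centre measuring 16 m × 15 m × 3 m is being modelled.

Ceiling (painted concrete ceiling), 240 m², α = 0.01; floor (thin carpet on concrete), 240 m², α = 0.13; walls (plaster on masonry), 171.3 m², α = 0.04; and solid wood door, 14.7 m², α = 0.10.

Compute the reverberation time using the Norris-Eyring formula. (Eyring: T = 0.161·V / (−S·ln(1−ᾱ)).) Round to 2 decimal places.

S = Σ Sᵢ = 666.0 m².
Absorption A = 240×0.01 + 240×0.13 + 171.3×0.04 + 14.7×0.10 = 41.922 sabins.
ᾱ = 41.922 / 666.0 = 0.0629.
−S·ln(1−ᾱ) = −666.0 × ln(1 − 0.0629) = 43.267.
V = 16 × 15 × 3 = 720 m³.
T = 0.161·V/[−S·ln(1−ᾱ)] = 0.161·720/43.267 = 2.68 s.

2.68 s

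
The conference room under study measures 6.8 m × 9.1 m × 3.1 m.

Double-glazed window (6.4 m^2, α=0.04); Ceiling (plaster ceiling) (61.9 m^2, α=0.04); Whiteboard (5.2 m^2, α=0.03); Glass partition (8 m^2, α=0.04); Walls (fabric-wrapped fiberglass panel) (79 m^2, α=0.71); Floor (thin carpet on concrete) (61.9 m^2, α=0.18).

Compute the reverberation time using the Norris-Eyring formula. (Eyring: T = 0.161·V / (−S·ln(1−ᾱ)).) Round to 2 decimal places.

Total surface area S = 6.4 + 61.9 + 5.2 + 8 + 79 + 61.9 = 222.4 m^2.
Absorption A = 6.4·0.04 + 61.9·0.04 + 5.2·0.03 + 8·0.04 + 79·0.71 + 61.9·0.18 = 70.440 sabins.
Mean coefficient ᾱ = A/S = 0.3167.
Eyring denominator: −S ln(1−ᾱ) = 84.695.
V = 6.8 × 9.1 × 3.1 = 191.828 m³.
T = 0.161·V/[−S·ln(1−ᾱ)] = 0.161·191.828/84.695 = 0.36 s.

0.36 seconds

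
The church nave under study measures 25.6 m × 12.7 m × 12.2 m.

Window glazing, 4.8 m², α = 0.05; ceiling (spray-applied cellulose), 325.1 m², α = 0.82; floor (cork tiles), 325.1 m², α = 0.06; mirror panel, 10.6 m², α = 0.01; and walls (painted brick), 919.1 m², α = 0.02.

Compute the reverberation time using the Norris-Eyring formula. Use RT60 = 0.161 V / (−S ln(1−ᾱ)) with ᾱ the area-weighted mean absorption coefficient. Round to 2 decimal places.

Total surface area S = 4.8 + 325.1 + 325.1 + 10.6 + 919.1 = 1584.7 m².
Absorption A = 4.8×0.05 + 325.1×0.82 + 325.1×0.06 + 10.6×0.01 + 919.1×0.02 = 304.816 sabins.
Mean coefficient ᾱ = A/S = 0.1923.
−S·ln(1−ᾱ) = −1584.7 × ln(1 − 0.1923) = 338.436.
V = 25.6 × 12.7 × 12.2 = 3966.464 m³.
RT60 = 0.161 × 3966.464 / 338.436 = 1.89 s.

1.89 s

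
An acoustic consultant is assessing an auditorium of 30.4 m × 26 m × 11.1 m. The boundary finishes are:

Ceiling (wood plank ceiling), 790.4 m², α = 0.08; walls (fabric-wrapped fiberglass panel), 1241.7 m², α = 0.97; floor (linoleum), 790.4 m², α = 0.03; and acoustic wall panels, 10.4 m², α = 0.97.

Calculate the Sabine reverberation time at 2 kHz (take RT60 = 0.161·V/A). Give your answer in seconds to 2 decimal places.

1.09 seconds

Equivalent absorption area: A = 790.4·0.08 + 1241.7·0.97 + 790.4·0.03 + 10.4·0.97 = 1301.481 m².
V = 30.4·26·11.1 = 8773.44 m³.
T = 0.161 V/A = 0.161·8773.44/1301.481 = 1.09 s.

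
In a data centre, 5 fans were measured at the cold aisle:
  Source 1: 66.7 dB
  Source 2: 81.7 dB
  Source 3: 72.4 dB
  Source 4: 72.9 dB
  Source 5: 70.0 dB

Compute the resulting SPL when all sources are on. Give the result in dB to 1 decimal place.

Σ 10^(Lᵢ/10) = 1.995e+08.
Combined level = 10 log₁₀(1.995e+08) = 83.0 dB.

83.0 dB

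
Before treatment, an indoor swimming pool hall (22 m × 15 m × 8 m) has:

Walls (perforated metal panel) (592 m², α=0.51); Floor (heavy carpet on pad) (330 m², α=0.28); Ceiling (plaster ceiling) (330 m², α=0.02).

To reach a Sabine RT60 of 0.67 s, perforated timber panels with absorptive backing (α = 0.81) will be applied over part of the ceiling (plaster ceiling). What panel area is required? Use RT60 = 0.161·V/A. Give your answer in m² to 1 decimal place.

295.5

Summing Sᵢαᵢ: 301.920 + 92.400 + 6.600 → A₁ = 400.920 sabins.
V = 2640 m³. Target absorption A₂ = 0.161 × 2640 / 0.67 = 634.388 sabins.
ΔA needed = 634.388 − 400.920 = 233.468 sabins.
Net gain per m²: Δα = 0.81 − 0.02 = 0.79.
Panel area = 233.468 / 0.79 = 295.5 m².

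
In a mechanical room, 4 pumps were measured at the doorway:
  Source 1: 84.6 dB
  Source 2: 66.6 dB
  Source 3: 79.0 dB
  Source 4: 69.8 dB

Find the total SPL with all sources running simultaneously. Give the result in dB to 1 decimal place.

85.8 dB

Σ 10^(Lᵢ/10) = 3.82e+08.
Combined level = 10 log₁₀(3.82e+08) = 85.8 dB.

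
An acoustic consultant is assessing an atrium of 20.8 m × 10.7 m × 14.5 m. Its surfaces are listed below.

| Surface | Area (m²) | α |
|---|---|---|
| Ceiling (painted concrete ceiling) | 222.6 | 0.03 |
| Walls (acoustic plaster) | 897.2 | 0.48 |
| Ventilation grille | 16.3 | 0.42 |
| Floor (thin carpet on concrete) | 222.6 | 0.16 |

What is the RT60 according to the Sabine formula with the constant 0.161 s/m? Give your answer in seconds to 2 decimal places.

A = Σ Sᵢαᵢ = 222.6×0.03 + 897.2×0.48 + 16.3×0.42 + 222.6×0.16 = 479.796 sabins.
V = 20.8·10.7·14.5 = 3227.12 m³.
RT60 = 0.161 · V / A = 0.161 × 3227.12 / 479.796 = 1.08 s.

1.08 seconds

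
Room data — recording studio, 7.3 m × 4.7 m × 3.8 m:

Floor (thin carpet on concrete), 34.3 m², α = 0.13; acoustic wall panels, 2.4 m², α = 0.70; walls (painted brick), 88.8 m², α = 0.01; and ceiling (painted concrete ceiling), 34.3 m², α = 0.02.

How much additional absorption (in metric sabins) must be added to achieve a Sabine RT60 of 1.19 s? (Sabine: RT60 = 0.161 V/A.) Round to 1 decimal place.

Summing Sᵢαᵢ: 4.459 + 1.680 + 0.888 + 0.686 → A₁ = 7.713 sabins.
V = 130.378 m³. Required absorption A₂ = 0.161 × 130.378 / 1.19 = 17.639 sabins.
Additional absorption ΔA = 17.639 − 7.713 = 9.9 sabins.

9.9 sabins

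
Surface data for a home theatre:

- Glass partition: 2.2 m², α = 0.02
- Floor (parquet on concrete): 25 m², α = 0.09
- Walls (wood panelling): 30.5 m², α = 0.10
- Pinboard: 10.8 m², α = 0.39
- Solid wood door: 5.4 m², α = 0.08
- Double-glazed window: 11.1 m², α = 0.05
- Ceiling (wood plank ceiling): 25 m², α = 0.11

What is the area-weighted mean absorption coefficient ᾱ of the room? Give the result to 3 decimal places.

0.121

Total surface area S = 110.0 m².
Σ(Sᵢαᵢ) = 2.2×0.02 + 25×0.09 + 30.5×0.10 + 10.8×0.39 + 5.4×0.08 + 11.1×0.05 + 25×0.11 = 13.293.
ᾱ = A/S = 0.121.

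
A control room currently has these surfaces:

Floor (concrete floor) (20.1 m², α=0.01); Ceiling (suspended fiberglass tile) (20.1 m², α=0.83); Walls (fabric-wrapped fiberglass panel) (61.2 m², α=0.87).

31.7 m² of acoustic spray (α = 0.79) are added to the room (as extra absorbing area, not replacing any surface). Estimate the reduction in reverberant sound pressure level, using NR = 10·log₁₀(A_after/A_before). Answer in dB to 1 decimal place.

1.3 dB

Equivalent absorption area: A_before = 20.1·0.01 + 20.1·0.83 + 61.2·0.87 = 70.128 m².
Treatment contributes 31.7·0.79 = 25.043 sabins.
A_after = 70.128 + 25.043 = 95.171 sabins.
Reduction = 10 log₁₀(A_after/A_before) = 10 log₁₀(1.3571) = 1.3 dB.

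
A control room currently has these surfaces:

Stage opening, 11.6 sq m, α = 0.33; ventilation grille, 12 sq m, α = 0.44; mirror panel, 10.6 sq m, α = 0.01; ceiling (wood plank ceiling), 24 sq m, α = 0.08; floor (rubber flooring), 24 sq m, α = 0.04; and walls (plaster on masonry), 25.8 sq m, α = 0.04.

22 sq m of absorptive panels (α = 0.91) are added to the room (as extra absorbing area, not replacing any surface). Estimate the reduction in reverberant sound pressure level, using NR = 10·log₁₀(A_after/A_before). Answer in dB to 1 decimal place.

A_before = Σ Sᵢαᵢ = 11.6·0.33 + 12·0.44 + 10.6·0.01 + 24·0.08 + 24·0.04 + 25.8·0.04 = 13.126 sabins.
Treatment contributes 22·0.91 = 20.020 sabins.
New total A_after = 33.146 sabins.
NR = 10·log₁₀(33.146/13.126) = 4.0 dB.

4.0 dB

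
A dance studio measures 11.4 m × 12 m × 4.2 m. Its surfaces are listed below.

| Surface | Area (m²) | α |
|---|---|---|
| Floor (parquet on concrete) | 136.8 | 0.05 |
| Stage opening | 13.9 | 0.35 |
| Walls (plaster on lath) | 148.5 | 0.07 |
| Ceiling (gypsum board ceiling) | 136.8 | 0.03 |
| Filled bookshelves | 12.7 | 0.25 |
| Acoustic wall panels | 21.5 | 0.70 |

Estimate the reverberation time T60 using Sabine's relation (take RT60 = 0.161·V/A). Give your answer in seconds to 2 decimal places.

Equivalent absorption area: A = 136.8*0.05 + 13.9*0.35 + 148.5*0.07 + 136.8*0.03 + 12.7*0.25 + 21.5*0.70 = 44.429 m².
Volume V = 11.4 × 12 × 4.2 = 574.56 m³.
RT60 = 0.161 · V / A = 0.161 × 574.56 / 44.429 = 2.08 s.

2.08 seconds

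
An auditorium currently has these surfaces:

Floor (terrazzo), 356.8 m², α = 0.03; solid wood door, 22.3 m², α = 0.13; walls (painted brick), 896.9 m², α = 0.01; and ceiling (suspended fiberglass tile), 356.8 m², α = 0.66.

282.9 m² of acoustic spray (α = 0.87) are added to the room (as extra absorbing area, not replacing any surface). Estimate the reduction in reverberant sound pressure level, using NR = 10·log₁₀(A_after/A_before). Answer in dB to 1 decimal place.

2.9 dB

Total absorption A_before = 356.8×0.03 + 22.3×0.13 + 896.9×0.01 + 356.8×0.66
  = 10.704 + 2.899 + 8.969 + 235.488 = 258.060 m² sabins.
Treatment contributes 282.9·0.87 = 246.123 sabins.
A_after = 258.060 + 246.123 = 504.183 sabins.
NR = 10·log₁₀(504.183/258.060) = 2.9 dB.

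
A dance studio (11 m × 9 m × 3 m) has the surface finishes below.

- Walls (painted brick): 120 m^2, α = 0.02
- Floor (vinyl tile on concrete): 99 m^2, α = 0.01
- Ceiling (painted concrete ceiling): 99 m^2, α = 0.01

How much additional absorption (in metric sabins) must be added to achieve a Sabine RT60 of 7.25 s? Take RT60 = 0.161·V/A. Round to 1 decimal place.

2.2 sabins

Summing Sᵢαᵢ: 2.400 + 0.990 + 0.990 → A₁ = 4.380 sabins.
For T = 7.25 s, need A₂ = 0.161·V/T = 0.161·297/7.25 = 6.595 sabins.
Additional absorption ΔA = 6.595 − 4.380 = 2.2 sabins.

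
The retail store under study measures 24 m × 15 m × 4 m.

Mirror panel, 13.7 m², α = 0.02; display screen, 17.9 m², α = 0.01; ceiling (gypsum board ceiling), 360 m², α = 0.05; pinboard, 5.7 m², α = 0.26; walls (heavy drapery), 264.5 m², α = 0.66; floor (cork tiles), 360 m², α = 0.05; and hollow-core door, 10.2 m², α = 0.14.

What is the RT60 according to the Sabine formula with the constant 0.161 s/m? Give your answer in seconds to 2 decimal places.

Total absorption A = 13.7*0.02 + 17.9*0.01 + 360*0.05 + 5.7*0.26 + 264.5*0.66 + 360*0.05 + 10.2*0.14
  = 0.274 + 0.179 + 18.000 + 1.482 + 174.570 + 18.000 + 1.428 = 213.933 m² sabins.
V = 24·15·4 = 1440 m³.
T = 0.161 V/A = 0.161·1440/213.933 = 1.08 s.

1.08 sec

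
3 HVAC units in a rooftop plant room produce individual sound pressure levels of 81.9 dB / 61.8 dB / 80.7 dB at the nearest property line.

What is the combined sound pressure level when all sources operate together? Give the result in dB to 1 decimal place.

Σ 10^(Lᵢ/10) = 2.739e+08.
Back to dB: 10·log₁₀ Σ = 84.4 dB.

84.4 dB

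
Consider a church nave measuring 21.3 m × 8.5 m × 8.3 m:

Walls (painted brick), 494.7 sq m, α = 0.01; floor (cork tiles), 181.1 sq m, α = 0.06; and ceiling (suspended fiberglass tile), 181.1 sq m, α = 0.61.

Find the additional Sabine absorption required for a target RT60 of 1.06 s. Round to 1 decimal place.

102.0 sabins

Summing Sᵢαᵢ: 4.947 + 10.866 + 110.471 → A₁ = 126.284 sabins.
V = 1502.715 m³. Required absorption A₂ = 0.161 × 1502.715 / 1.06 = 228.243 sabins.
Additional absorption ΔA = 228.243 − 126.284 = 102.0 sabins.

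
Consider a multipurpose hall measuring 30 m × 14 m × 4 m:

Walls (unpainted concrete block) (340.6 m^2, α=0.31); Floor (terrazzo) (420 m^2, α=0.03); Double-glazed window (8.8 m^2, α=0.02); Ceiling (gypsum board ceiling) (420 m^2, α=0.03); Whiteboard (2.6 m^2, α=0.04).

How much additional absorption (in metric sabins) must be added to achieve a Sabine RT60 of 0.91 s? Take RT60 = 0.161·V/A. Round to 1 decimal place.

166.2 sabins

A₁ = Σ Sᵢαᵢ = 340.6·0.31 + 420·0.03 + 8.8·0.02 + 420·0.03 + 2.6·0.04 = 131.066 sabins.
Target A₂ = 0.161·1680/0.91 = 297.231 sabins (V = 1680 m³).
Additional absorption ΔA = 297.231 − 131.066 = 166.2 sabins.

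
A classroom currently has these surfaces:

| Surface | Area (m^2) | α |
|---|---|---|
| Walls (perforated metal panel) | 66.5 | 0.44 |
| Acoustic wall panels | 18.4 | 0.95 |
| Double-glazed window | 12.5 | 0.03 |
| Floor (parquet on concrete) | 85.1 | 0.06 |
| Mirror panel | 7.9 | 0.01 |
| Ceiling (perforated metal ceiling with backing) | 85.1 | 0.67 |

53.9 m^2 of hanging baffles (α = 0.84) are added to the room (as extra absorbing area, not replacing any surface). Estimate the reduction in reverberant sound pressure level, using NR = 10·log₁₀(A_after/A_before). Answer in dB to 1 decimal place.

1.5 dB

Equivalent absorption area: A_before = 66.5*0.44 + 18.4*0.95 + 12.5*0.03 + 85.1*0.06 + 7.9*0.01 + 85.1*0.67 = 109.317 m^2.
Added absorption = 53.9 × 0.84 = 45.276 sabins.
A_after = 109.317 + 45.276 = 154.593 sabins.
Reduction = 10 log₁₀(A_after/A_before) = 10 log₁₀(1.4142) = 1.5 dB.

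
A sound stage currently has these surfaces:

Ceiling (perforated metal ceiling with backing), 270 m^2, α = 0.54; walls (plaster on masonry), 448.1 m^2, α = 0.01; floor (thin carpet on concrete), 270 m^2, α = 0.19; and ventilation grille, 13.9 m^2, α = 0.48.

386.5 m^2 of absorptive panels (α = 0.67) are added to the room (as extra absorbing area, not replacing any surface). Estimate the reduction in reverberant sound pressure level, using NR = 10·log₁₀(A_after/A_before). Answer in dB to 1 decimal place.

Equivalent absorption area: A_before = 270×0.54 + 448.1×0.01 + 270×0.19 + 13.9×0.48 = 208.253 m^2.
Treatment contributes 386.5·0.67 = 258.955 sabins.
New total A_after = 467.208 sabins.
NR = 10·log₁₀(467.208/208.253) = 3.5 dB.

3.5 dB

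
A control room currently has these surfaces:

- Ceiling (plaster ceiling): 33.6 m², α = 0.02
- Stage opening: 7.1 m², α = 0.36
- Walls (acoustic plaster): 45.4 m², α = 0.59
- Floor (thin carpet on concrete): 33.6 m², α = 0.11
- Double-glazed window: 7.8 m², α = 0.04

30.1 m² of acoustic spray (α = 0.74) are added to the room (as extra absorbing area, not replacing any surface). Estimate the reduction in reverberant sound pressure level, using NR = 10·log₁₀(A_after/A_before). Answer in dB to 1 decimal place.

Total absorption A_before = 33.6*0.02 + 7.1*0.36 + 45.4*0.59 + 33.6*0.11 + 7.8*0.04
  = 0.672 + 2.556 + 26.786 + 3.696 + 0.312 = 34.022 m² sabins.
Treatment contributes 30.1·0.74 = 22.274 sabins.
New total A_after = 56.296 sabins.
Reduction = 10 log₁₀(A_after/A_before) = 10 log₁₀(1.6547) = 2.2 dB.

2.2 dB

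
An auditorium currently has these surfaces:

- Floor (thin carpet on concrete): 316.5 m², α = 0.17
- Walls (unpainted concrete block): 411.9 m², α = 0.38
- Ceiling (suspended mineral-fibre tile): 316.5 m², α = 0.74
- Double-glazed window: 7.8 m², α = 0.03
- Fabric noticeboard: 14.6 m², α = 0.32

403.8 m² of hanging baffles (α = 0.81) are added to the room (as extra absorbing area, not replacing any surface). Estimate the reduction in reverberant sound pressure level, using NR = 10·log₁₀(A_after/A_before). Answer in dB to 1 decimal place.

2.4 dB

A_before = Σ Sᵢαᵢ = 316.5*0.17 + 411.9*0.38 + 316.5*0.74 + 7.8*0.03 + 14.6*0.32 = 449.443 sabins.
Added absorption = 403.8 × 0.81 = 327.078 sabins.
A_after = 449.443 + 327.078 = 776.521 sabins.
Reduction = 10 log₁₀(A_after/A_before) = 10 log₁₀(1.7277) = 2.4 dB.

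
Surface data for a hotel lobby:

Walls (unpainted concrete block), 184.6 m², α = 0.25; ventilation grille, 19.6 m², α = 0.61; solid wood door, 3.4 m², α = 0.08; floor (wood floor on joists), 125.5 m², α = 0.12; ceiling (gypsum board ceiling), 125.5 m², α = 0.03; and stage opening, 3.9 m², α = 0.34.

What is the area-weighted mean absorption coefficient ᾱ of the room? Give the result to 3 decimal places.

Total surface area S = 462.5 m².
A = 184.6×0.25 + 19.6×0.61 + 3.4×0.08 + 125.5×0.12 + 125.5×0.03 + 3.9×0.34 = 78.529 sabins.
ᾱ = 78.529 / 462.5 = 0.170.

0.170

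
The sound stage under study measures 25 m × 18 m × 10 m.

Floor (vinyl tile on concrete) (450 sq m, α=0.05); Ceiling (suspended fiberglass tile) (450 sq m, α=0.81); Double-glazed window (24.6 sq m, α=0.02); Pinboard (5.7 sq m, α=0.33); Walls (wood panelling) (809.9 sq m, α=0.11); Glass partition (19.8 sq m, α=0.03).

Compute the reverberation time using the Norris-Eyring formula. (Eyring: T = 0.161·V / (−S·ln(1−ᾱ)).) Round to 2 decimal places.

1.30 sec

S = Σ Sᵢ = 1760.0 sq m.
Absorption A = 450×0.05 + 450×0.81 + 24.6×0.02 + 5.7×0.33 + 809.9×0.11 + 19.8×0.03 = 479.056 sabins.
ᾱ = 479.056 / 1760.0 = 0.2722.
Eyring denominator: −S ln(1−ᾱ) = 559.203.
V = 25 × 18 × 10 = 4500 m³.
RT60 = 0.161 × 4500 / 559.203 = 1.30 s.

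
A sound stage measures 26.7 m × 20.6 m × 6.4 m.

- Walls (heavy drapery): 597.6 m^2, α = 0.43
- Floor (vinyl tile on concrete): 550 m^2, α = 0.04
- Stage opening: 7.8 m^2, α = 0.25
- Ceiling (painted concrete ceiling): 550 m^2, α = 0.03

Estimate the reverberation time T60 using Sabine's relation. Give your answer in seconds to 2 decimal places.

1.91 sec

Equivalent absorption area: A = 597.6·0.43 + 550·0.04 + 7.8·0.25 + 550·0.03 = 297.418 m^2.
V = 26.7·20.6·6.4 = 3520.128 m³.
T = 0.161 V/A = 0.161·3520.128/297.418 = 1.91 s.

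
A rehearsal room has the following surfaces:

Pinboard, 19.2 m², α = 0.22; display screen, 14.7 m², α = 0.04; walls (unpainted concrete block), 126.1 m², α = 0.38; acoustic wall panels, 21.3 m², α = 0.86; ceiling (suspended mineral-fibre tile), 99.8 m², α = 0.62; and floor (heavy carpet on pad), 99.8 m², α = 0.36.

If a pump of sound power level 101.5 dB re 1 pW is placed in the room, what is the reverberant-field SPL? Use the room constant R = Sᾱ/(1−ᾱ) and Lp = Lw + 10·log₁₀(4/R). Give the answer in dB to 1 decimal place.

A = 168.852 sabins; S = 380.9 m².
ᾱ = 168.852/380.9 = 0.4433; R = Sᾱ/(1−ᾱ) = 168.852/(1−0.4433) = 303.309 m².
Lp = 101.5 + 10·log₁₀(4/303.309) = 101.5 + (-18.80) = 82.7 dB.

82.7 dB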